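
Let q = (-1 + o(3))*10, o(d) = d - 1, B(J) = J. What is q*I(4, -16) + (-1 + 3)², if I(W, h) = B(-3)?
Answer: -26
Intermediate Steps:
o(d) = -1 + d
I(W, h) = -3
q = 10 (q = (-1 + (-1 + 3))*10 = (-1 + 2)*10 = 1*10 = 10)
q*I(4, -16) + (-1 + 3)² = 10*(-3) + (-1 + 3)² = -30 + 2² = -30 + 4 = -26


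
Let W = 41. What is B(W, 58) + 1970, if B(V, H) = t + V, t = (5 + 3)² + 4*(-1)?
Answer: 2071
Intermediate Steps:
t = 60 (t = 8² - 4 = 64 - 4 = 60)
B(V, H) = 60 + V
B(W, 58) + 1970 = (60 + 41) + 1970 = 101 + 1970 = 2071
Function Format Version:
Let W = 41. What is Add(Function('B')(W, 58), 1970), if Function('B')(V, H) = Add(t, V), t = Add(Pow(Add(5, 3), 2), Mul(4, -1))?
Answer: 2071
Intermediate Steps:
t = 60 (t = Add(Pow(8, 2), -4) = Add(64, -4) = 60)
Function('B')(V, H) = Add(60, V)
Add(Function('B')(W, 58), 1970) = Add(Add(60, 41), 1970) = Add(101, 1970) = 2071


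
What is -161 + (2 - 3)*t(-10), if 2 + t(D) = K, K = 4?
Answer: -163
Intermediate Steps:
t(D) = 2 (t(D) = -2 + 4 = 2)
-161 + (2 - 3)*t(-10) = -161 + (2 - 3)*2 = -161 - 1*2 = -161 - 2 = -163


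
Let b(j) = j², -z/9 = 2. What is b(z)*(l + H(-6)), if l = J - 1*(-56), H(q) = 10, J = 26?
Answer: 29808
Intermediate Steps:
l = 82 (l = 26 - 1*(-56) = 26 + 56 = 82)
z = -18 (z = -9*2 = -18)
b(z)*(l + H(-6)) = (-18)²*(82 + 10) = 324*92 = 29808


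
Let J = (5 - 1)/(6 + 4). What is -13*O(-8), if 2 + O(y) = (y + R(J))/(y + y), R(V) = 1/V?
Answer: 689/32 ≈ 21.531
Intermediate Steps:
J = ⅖ (J = 4/10 = 4*(⅒) = ⅖ ≈ 0.40000)
O(y) = -2 + (5/2 + y)/(2*y) (O(y) = -2 + (y + 1/(⅖))/(y + y) = -2 + (y + 5/2)/((2*y)) = -2 + (5/2 + y)*(1/(2*y)) = -2 + (5/2 + y)/(2*y))
-13*O(-8) = -13*(5 - 6*(-8))/(4*(-8)) = -13*(-1)*(5 + 48)/(4*8) = -13*(-1)*53/(4*8) = -13*(-53/32) = 689/32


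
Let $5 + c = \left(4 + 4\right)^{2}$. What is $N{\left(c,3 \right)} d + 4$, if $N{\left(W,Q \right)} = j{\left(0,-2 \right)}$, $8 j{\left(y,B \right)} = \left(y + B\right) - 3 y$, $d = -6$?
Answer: $\frac{11}{2} \approx 5.5$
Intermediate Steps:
$j{\left(y,B \right)} = - \frac{y}{4} + \frac{B}{8}$ ($j{\left(y,B \right)} = \frac{\left(y + B\right) - 3 y}{8} = \frac{\left(B + y\right) - 3 y}{8} = \frac{B - 2 y}{8} = - \frac{y}{4} + \frac{B}{8}$)
$c = 59$ ($c = -5 + \left(4 + 4\right)^{2} = -5 + 8^{2} = -5 + 64 = 59$)
$N{\left(W,Q \right)} = - \frac{1}{4}$ ($N{\left(W,Q \right)} = \left(- \frac{1}{4}\right) 0 + \frac{1}{8} \left(-2\right) = 0 - \frac{1}{4} = - \frac{1}{4}$)
$N{\left(c,3 \right)} d + 4 = \left(- \frac{1}{4}\right) \left(-6\right) + 4 = \frac{3}{2} + 4 = \frac{11}{2}$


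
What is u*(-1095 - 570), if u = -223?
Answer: 371295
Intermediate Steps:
u*(-1095 - 570) = -223*(-1095 - 570) = -223*(-1665) = 371295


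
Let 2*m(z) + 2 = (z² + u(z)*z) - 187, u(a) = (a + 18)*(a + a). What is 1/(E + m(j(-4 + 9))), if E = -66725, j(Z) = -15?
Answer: -1/66032 ≈ -1.5144e-5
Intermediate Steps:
u(a) = 2*a*(18 + a) (u(a) = (18 + a)*(2*a) = 2*a*(18 + a))
m(z) = -189/2 + z²/2 + z²*(18 + z) (m(z) = -1 + ((z² + (2*z*(18 + z))*z) - 187)/2 = -1 + ((z² + 2*z²*(18 + z)) - 187)/2 = -1 + (-187 + z² + 2*z²*(18 + z))/2 = -1 + (-187/2 + z²/2 + z²*(18 + z)) = -189/2 + z²/2 + z²*(18 + z))
1/(E + m(j(-4 + 9))) = 1/(-66725 + (-189/2 + (-15)³ + (37/2)*(-15)²)) = 1/(-66725 + (-189/2 - 3375 + (37/2)*225)) = 1/(-66725 + (-189/2 - 3375 + 8325/2)) = 1/(-66725 + 693) = 1/(-66032) = -1/66032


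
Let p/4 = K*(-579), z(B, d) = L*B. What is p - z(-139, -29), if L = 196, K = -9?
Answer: 48088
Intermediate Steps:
z(B, d) = 196*B
p = 20844 (p = 4*(-9*(-579)) = 4*5211 = 20844)
p - z(-139, -29) = 20844 - 196*(-139) = 20844 - 1*(-27244) = 20844 + 27244 = 48088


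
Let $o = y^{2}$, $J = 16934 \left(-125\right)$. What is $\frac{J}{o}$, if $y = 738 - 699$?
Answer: $- \frac{2116750}{1521} \approx -1391.7$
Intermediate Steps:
$y = 39$ ($y = 738 - 699 = 39$)
$J = -2116750$
$o = 1521$ ($o = 39^{2} = 1521$)
$\frac{J}{o} = - \frac{2116750}{1521}$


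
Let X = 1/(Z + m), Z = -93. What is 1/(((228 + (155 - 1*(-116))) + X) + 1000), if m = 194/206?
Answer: 9482/14213415 ≈ 0.00066712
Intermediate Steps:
m = 97/103 (m = 194*(1/206) = 97/103 ≈ 0.94175)
X = -103/9482 (X = 1/(-93 + 97/103) = 1/(-9482/103) = -103/9482 ≈ -0.010863)
1/(((228 + (155 - 1*(-116))) + X) + 1000) = 1/(((228 + (155 - 1*(-116))) - 103/9482) + 1000) = 1/(((228 + (155 + 116)) - 103/9482) + 1000) = 1/(((228 + 271) - 103/9482) + 1000) = 1/((499 - 103/9482) + 1000) = 1/(4731415/9482 + 1000) = 1/(14213415/9482) = 9482/14213415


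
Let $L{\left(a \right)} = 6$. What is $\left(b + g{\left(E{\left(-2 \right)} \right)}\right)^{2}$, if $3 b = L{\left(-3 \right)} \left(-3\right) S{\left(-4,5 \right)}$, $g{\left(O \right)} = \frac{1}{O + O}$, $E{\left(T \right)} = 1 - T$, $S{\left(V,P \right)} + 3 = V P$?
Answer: $\frac{687241}{36} \approx 19090.0$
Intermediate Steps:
$S{\left(V,P \right)} = -3 + P V$ ($S{\left(V,P \right)} = -3 + V P = -3 + P V$)
$g{\left(O \right)} = \frac{1}{2 O}$
$b = 138$ ($b = \frac{6 \left(-3\right) \left(-3 + 5 \left(-4\right)\right)}{3} = \frac{\left(-18\right) \left(-3 - 20\right)}{3} = \frac{\left(-18\right) \left(-23\right)}{3} = \frac{1}{3} \cdot 414 = 138$)
$\left(b + g{\left(E{\left(-2 \right)} \right)}\right)^{2} = \left(138 + \frac{1}{2 \left(1 - -2\right)}\right)^{2} = \left(138 + \frac{1}{2 \left(1 + 2\right)}\right)^{2} = \left(138 + \frac{1}{2 \cdot 3}\right)^{2} = \left(138 + \frac{1}{2} \cdot \frac{1}{3}\right)^{2} = \left(138 + \frac{1}{6}\right)^{2} = \left(\frac{829}{6}\right)^{2} = \frac{687241}{36}$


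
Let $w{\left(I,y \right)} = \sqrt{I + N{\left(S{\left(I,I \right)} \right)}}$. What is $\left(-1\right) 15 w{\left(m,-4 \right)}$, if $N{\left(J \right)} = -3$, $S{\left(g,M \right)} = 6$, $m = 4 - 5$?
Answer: $- 30 i \approx - 30.0 i$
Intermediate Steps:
$m = -1$
$w{\left(I,y \right)} = \sqrt{-3 + I}$ ($w{\left(I,y \right)} = \sqrt{I - 3} = \sqrt{-3 + I}$)
$\left(-1\right) 15 w{\left(m,-4 \right)} = \left(-1\right) 15 \sqrt{-3 - 1} = - 15 \sqrt{-4} = - 15 \cdot 2 i = - 30 i$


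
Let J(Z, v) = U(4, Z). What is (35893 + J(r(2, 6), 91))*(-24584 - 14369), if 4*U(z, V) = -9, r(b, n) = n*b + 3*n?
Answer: -5592209539/4 ≈ -1.3981e+9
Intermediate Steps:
r(b, n) = 3*n + b*n (r(b, n) = b*n + 3*n = 3*n + b*n)
U(z, V) = -9/4 (U(z, V) = (¼)*(-9) = -9/4)
J(Z, v) = -9/4
(35893 + J(r(2, 6), 91))*(-24584 - 14369) = (35893 - 9/4)*(-24584 - 14369) = (143563/4)*(-38953) = -5592209539/4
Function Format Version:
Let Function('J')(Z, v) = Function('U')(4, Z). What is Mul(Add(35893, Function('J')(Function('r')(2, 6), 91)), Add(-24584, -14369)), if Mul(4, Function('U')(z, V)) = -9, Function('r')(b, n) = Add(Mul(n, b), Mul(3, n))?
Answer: Rational(-5592209539, 4) ≈ -1.3981e+9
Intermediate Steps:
Function('r')(b, n) = Add(Mul(3, n), Mul(b, n)) (Function('r')(b, n) = Add(Mul(b, n), Mul(3, n)) = Add(Mul(3, n), Mul(b, n)))
Function('U')(z, V) = Rational(-9, 4) (Function('U')(z, V) = Mul(Rational(1, 4), -9) = Rational(-9, 4))
Function('J')(Z, v) = Rational(-9, 4)
Mul(Add(35893, Function('J')(Function('r')(2, 6), 91)), Add(-24584, -14369)) = Mul(Add(35893, Rational(-9, 4)), Add(-24584, -14369)) = Mul(Rational(143563, 4), -38953) = Rational(-5592209539, 4)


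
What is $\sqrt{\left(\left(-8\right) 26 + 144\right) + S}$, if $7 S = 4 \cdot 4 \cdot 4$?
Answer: $\frac{8 i \sqrt{42}}{7} \approx 7.4066 i$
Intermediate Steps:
$S = \frac{64}{7}$ ($S = \frac{4 \cdot 4 \cdot 4}{7} = \frac{16 \cdot 4}{7} = \frac{1}{7} \cdot 64 = \frac{64}{7} \approx 9.1429$)
$\sqrt{\left(\left(-8\right) 26 + 144\right) + S} = \sqrt{\left(\left(-8\right) 26 + 144\right) + \frac{64}{7}} = \sqrt{\left(-208 + 144\right) + \frac{64}{7}} = \sqrt{-64 + \frac{64}{7}} = \sqrt{- \frac{384}{7}} = \frac{8 i \sqrt{42}}{7}$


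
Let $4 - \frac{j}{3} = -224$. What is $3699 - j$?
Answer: $3015$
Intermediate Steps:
$j = 684$ ($j = 12 - -672 = 12 + 672 = 684$)
$3699 - j = 3699 - 684 = 3015$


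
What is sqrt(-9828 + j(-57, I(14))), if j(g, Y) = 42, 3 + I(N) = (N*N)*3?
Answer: I*sqrt(9786) ≈ 98.924*I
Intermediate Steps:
I(N) = -3 + 3*N**2 (I(N) = -3 + (N*N)*3 = -3 + N**2*3 = -3 + 3*N**2)
sqrt(-9828 + j(-57, I(14))) = sqrt(-9828 + 42) = sqrt(-9786) = I*sqrt(9786)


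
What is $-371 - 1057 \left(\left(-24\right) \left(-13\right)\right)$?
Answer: $-330155$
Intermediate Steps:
$-371 - 1057 \left(\left(-24\right) \left(-13\right)\right) = -371 - 329784 = -330155$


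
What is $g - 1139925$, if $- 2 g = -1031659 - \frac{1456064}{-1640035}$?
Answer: $- \frac{2047078382749}{3280070} \approx -6.241 \cdot 10^{5}$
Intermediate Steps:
$g = \frac{1691955412001}{3280070}$ ($g = - \frac{-1031659 - \frac{1456064}{-1640035}}{2} = - \frac{-1031659 - 1456064 \left(- \frac{1}{1640035}\right)}{2} = - \frac{-1031659 - - \frac{1456064}{1640035}}{2} = - \frac{-1031659 + \frac{1456064}{1640035}}{2} = \left(- \frac{1}{2}\right) \left(- \frac{1691955412001}{1640035}\right) = \frac{1691955412001}{3280070} \approx 5.1583 \cdot 10^{5}$)
$g - 1139925 = \frac{1691955412001}{3280070} - 1139925 = - \frac{2047078382749}{3280070}$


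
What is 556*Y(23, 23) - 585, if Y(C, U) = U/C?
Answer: -29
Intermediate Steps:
556*Y(23, 23) - 585 = 556*(23/23) - 585 = 556*(23*(1/23)) - 585 = 556*1 - 585 = 556 - 585 = -29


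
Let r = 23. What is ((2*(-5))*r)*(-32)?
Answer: 7360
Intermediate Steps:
((2*(-5))*r)*(-32) = ((2*(-5))*23)*(-32) = -10*23*(-32) = -230*(-32) = 7360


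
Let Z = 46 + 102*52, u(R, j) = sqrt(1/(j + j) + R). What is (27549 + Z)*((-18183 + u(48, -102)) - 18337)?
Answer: -1201471480 + 32899*sqrt(499341)/102 ≈ -1.2012e+9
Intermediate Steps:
u(R, j) = sqrt(R + 1/(2*j)) (u(R, j) = sqrt(1/(2*j) + R) = sqrt(R + 1/(2*j)))
Z = 5350 (Z = 46 + 5304 = 5350)
(27549 + Z)*((-18183 + u(48, -102)) - 18337) = (27549 + 5350)*((-18183 + sqrt(2/(-102) + 4*48)/2) - 18337) = 32899*((-18183 + sqrt(2*(-1/102) + 192)/2) - 18337) = 32899*((-18183 + sqrt(-1/51 + 192)/2) - 18337) = 32899*((-18183 + sqrt(9791/51)/2) - 18337) = 32899*((-18183 + (sqrt(499341)/51)/2) - 18337) = 32899*((-18183 + sqrt(499341)/102) - 18337) = 32899*(-36520 + sqrt(499341)/102) = -1201471480 + 32899*sqrt(499341)/102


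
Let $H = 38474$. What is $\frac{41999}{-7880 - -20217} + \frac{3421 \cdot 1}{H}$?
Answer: $\frac{1658074403}{474653738} \approx 3.4932$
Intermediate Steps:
$\frac{41999}{-7880 - -20217} + \frac{3421 \cdot 1}{H} = \frac{41999}{-7880 - -20217} + \frac{3421 \cdot 1}{38474} = \frac{41999}{-7880 + 20217} + 3421 \cdot \frac{1}{38474} = \frac{41999}{12337} + \frac{3421}{38474} = \frac{1658074403}{474653738}$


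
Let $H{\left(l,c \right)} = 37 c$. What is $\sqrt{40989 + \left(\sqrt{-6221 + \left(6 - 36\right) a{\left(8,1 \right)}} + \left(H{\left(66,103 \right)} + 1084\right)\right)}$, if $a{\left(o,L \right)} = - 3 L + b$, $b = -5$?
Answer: $\sqrt{45884 + i \sqrt{5981}} \approx 214.21 + 0.181 i$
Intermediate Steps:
$a{\left(o,L \right)} = -5 - 3 L$ ($a{\left(o,L \right)} = - 3 L - 5 = -5 - 3 L$)
$\sqrt{40989 + \left(\sqrt{-6221 + \left(6 - 36\right) a{\left(8,1 \right)}} + \left(H{\left(66,103 \right)} + 1084\right)\right)} = \sqrt{40989 + \left(\sqrt{-6221 + \left(6 - 36\right) \left(-5 - 3\right)} + \left(37 \cdot 103 + 1084\right)\right)} = \sqrt{40989 + \left(\sqrt{-6221 - 30 \left(-5 - 3\right)} + \left(3811 + 1084\right)\right)} = \sqrt{40989 + \left(\sqrt{-6221 - -240} + 4895\right)} = \sqrt{40989 + \left(\sqrt{-6221 + 240} + 4895\right)} = \sqrt{40989 + \left(\sqrt{-5981} + 4895\right)} = \sqrt{40989 + \left(i \sqrt{5981} + 4895\right)} = \sqrt{40989 + \left(4895 + i \sqrt{5981}\right)} = \sqrt{45884 + i \sqrt{5981}}$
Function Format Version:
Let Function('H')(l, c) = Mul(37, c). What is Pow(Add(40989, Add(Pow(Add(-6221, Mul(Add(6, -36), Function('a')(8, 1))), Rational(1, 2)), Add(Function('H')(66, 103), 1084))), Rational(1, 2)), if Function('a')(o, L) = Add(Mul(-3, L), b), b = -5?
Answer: Pow(Add(45884, Mul(I, Pow(5981, Rational(1, 2)))), Rational(1, 2)) ≈ Add(214.21, Mul(0.181, I))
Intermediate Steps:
Function('a')(o, L) = Add(-5, Mul(-3, L)) (Function('a')(o, L) = Add(Mul(-3, L), -5) = Add(-5, Mul(-3, L)))
Pow(Add(40989, Add(Pow(Add(-6221, Mul(Add(6, -36), Function('a')(8, 1))), Rational(1, 2)), Add(Function('H')(66, 103), 1084))), Rational(1, 2)) = Pow(Add(40989, Add(Pow(Add(-6221, Mul(Add(6, -36), Add(-5, Mul(-3, 1)))), Rational(1, 2)), Add(Mul(37, 103), 1084))), Rational(1, 2)) = Pow(Add(40989, Add(Pow(Add(-6221, Mul(-30, Add(-5, -3))), Rational(1, 2)), Add(3811, 1084))), Rational(1, 2)) = Pow(Add(40989, Add(Pow(Add(-6221, Mul(-30, -8)), Rational(1, 2)), 4895)), Rational(1, 2)) = Pow(Add(40989, Add(Pow(Add(-6221, 240), Rational(1, 2)), 4895)), Rational(1, 2)) = Pow(Add(40989, Add(Pow(-5981, Rational(1, 2)), 4895)), Rational(1, 2)) = Pow(Add(40989, Add(Mul(I, Pow(5981, Rational(1, 2))), 4895)), Rational(1, 2)) = Pow(Add(40989, Add(4895, Mul(I, Pow(5981, Rational(1, 2))))), Rational(1, 2)) = Pow(Add(45884, Mul(I, Pow(5981, Rational(1, 2)))), Rational(1, 2))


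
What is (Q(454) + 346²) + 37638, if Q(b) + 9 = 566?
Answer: 157911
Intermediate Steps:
Q(b) = 557 (Q(b) = -9 + 566 = 557)
(Q(454) + 346²) + 37638 = (557 + 346²) + 37638 = (557 + 119716) + 37638 = 120273 + 37638 = 157911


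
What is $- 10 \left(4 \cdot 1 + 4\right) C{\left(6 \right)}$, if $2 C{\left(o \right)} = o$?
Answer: $-240$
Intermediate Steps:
$C{\left(o \right)} = \frac{o}{2}$
$- 10 \left(4 \cdot 1 + 4\right) C{\left(6 \right)} = - 10 \left(4 \cdot 1 + 4\right) \frac{1}{2} \cdot 6 = - 10 \left(4 + 4\right) 3 = \left(-10\right) 8 \cdot 3 = \left(-80\right) 3 = -240$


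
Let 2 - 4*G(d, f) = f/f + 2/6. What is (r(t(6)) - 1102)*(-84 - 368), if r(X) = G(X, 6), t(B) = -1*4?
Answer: 1494086/3 ≈ 4.9803e+5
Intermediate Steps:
G(d, f) = ⅙ (G(d, f) = ½ - (f/f + 2/6)/4 = ½ - (1 + 2*(⅙))/4 = ½ - (1 + ⅓)/4 = ½ - ¼*4/3 = ½ - ⅓ = ⅙)
t(B) = -4
r(X) = ⅙
(r(t(6)) - 1102)*(-84 - 368) = (⅙ - 1102)*(-84 - 368) = -6611/6*(-452) = 1494086/3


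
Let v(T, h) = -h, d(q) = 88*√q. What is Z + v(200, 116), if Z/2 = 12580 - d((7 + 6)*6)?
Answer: 25044 - 176*√78 ≈ 23490.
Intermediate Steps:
Z = 25160 - 176*√78 (Z = 2*(12580 - 88*√((7 + 6)*6)) = 2*(12580 - 88*√(13*6)) = 2*(12580 - 88*√78) = 25160 - 176*√78 ≈ 23606.)
Z + v(200, 116) = (25160 - 176*√78) - 1*116 = (25160 - 176*√78) - 116 = 25044 - 176*√78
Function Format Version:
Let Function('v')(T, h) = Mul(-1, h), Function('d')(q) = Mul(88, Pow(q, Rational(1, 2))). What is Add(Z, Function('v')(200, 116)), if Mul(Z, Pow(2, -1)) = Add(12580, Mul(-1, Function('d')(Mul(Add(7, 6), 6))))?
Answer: Add(25044, Mul(-176, Pow(78, Rational(1, 2)))) ≈ 23490.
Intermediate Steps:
Z = Add(25160, Mul(-176, Pow(78, Rational(1, 2)))) (Z = Mul(2, Add(12580, Mul(-1, Mul(88, Pow(Mul(Add(7, 6), 6), Rational(1, 2)))))) = Mul(2, Add(12580, Mul(-1, Mul(88, Pow(Mul(13, 6), Rational(1, 2)))))) = Mul(2, Add(12580, Mul(-1, Mul(88, Pow(78, Rational(1, 2)))))) = Mul(2, Add(12580, Mul(-88, Pow(78, Rational(1, 2))))) = Add(25160, Mul(-176, Pow(78, Rational(1, 2)))) ≈ 23606.)
Add(Z, Function('v')(200, 116)) = Add(Add(25160, Mul(-176, Pow(78, Rational(1, 2)))), Mul(-1, 116)) = Add(Add(25160, Mul(-176, Pow(78, Rational(1, 2)))), -116) = Add(25044, Mul(-176, Pow(78, Rational(1, 2))))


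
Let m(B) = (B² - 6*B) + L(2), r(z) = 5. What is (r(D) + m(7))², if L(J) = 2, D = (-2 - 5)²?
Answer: 196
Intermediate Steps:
D = 49 (D = (-7)² = 49)
m(B) = 2 + B² - 6*B (m(B) = (B² - 6*B) + 2 = 2 + B² - 6*B)
(r(D) + m(7))² = (5 + (2 + 7² - 6*7))² = (5 + (2 + 49 - 42))² = (5 + 9)² = 14² = 196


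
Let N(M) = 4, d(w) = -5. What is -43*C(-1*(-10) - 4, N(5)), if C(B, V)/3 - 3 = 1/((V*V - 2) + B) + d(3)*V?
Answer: 43731/20 ≈ 2186.6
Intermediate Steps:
C(B, V) = 9 - 15*V + 3/(-2 + B + V²) (C(B, V) = 9 + 3*(1/((V*V - 2) + B) - 5*V) = 9 + 3*(1/((V² - 2) + B) - 5*V) = 9 + 3*(1/((-2 + V²) + B) - 5*V) = 9 + 3*(1/(-2 + B + V²) - 5*V) = 9 + (-15*V + 3/(-2 + B + V²)) = 9 - 15*V + 3/(-2 + B + V²))
-43*C(-1*(-10) - 4, N(5)) = -129*(-5 - 5*4³ + 3*(-1*(-10) - 4) + 3*4² + 10*4 - 5*(-1*(-10) - 4)*4)/(-2 + (-1*(-10) - 4) + 4²) = -129*(-5 - 5*64 + 3*(10 - 4) + 3*16 + 40 - 5*(10 - 4)*4)/(-2 + (10 - 4) + 16) = -129*(-5 - 320 + 3*6 + 48 + 40 - 5*6*4)/(-2 + 6 + 16) = -129*(-5 - 320 + 18 + 48 + 40 - 120)/20 = -129*(-339)/20 = -43*(-1017/20) = 43731/20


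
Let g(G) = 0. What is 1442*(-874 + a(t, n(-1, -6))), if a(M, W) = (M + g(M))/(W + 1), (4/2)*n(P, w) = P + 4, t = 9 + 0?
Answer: -6275584/5 ≈ -1.2551e+6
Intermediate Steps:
t = 9
n(P, w) = 2 + P/2 (n(P, w) = (P + 4)/2 = (4 + P)/2 = 2 + P/2)
a(M, W) = M/(1 + W) (a(M, W) = (M + 0)/(W + 1) = M/(1 + W))
1442*(-874 + a(t, n(-1, -6))) = 1442*(-874 + 9/(1 + (2 + (½)*(-1)))) = 1442*(-874 + 9/(1 + (2 - ½))) = 1442*(-874 + 9/(1 + 3/2)) = 1442*(-874 + 9/(5/2)) = 1442*(-874 + 9*(⅖)) = 1442*(-874 + 18/5) = 1442*(-4352/5) = -6275584/5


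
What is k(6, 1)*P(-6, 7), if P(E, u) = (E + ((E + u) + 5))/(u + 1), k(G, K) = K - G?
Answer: 0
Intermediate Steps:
P(E, u) = (5 + u + 2*E)/(1 + u) (P(E, u) = (E + (5 + E + u))/(1 + u) = (5 + u + 2*E)/(1 + u))
k(6, 1)*P(-6, 7) = (1 - 1*6)*((5 + 7 + 2*(-6))/(1 + 7)) = (1 - 6)*((5 + 7 - 12)/8) = -5*0/8 = -5*0 = 0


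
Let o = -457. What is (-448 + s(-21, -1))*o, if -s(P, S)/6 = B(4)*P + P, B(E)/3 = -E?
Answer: 838138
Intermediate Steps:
B(E) = -3*E (B(E) = 3*(-E) = -3*E)
s(P, S) = 66*P (s(P, S) = -6*((-3*4)*P + P) = -6*(-12*P + P) = -(-66)*P = 66*P)
(-448 + s(-21, -1))*o = (-448 + 66*(-21))*(-457) = (-448 - 1386)*(-457) = -1834*(-457) = 838138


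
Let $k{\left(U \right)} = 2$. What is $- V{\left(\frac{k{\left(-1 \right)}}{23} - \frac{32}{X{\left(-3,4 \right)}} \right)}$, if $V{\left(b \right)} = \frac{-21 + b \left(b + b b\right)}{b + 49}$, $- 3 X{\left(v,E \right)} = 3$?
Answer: $- \frac{414218577}{986585} \approx -419.85$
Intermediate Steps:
$X{\left(v,E \right)} = -1$ ($X{\left(v,E \right)} = \left(- \frac{1}{3}\right) 3 = -1$)
$V{\left(b \right)} = \frac{-21 + b \left(b + b^{2}\right)}{49 + b}$
$- V{\left(\frac{k{\left(-1 \right)}}{23} - \frac{32}{X{\left(-3,4 \right)}} \right)} = - \frac{-21 + \left(\frac{2}{23} - \frac{32}{-1}\right)^{2} + \left(\frac{2}{23} - \frac{32}{-1}\right)^{3}}{49 + \left(\frac{2}{23} - \frac{32}{-1}\right)} = - \frac{-21 + \left(2 \cdot \frac{1}{23} - -32\right)^{2} + \left(2 \cdot \frac{1}{23} - -32\right)^{3}}{49 + \left(2 \cdot \frac{1}{23} - -32\right)} = - \frac{-21 + \left(\frac{2}{23} + 32\right)^{2} + \left(\frac{2}{23} + 32\right)^{3}}{49 + \left(\frac{2}{23} + 32\right)} = - \frac{-21 + \left(\frac{738}{23}\right)^{2} + \left(\frac{738}{23}\right)^{3}}{49 + \frac{738}{23}} = - \frac{-21 + \frac{544644}{529} + \frac{401947272}{12167}}{\frac{1865}{23}} = - \frac{23 \cdot 414218577}{1865 \cdot 12167} = \left(-1\right) \frac{414218577}{986585} = - \frac{414218577}{986585}$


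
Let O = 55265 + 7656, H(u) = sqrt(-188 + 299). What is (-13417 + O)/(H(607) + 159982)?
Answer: 7919748928/25594240213 - 49504*sqrt(111)/25594240213 ≈ 0.30941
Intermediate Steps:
H(u) = sqrt(111)
O = 62921
(-13417 + O)/(H(607) + 159982) = (-13417 + 62921)/(sqrt(111) + 159982) = 49504/(159982 + sqrt(111))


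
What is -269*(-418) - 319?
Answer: 112123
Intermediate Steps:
-269*(-418) - 319 = 112442 - 319 = 112123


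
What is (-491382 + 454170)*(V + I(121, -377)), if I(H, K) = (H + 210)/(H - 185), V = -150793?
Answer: 89784025149/16 ≈ 5.6115e+9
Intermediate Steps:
I(H, K) = (210 + H)/(-185 + H)
(-491382 + 454170)*(V + I(121, -377)) = (-491382 + 454170)*(-150793 + (210 + 121)/(-185 + 121)) = -37212*(-150793 + 331/(-64)) = -37212*(-150793 - 1/64*331) = -37212*(-150793 - 331/64) = -37212*(-9651083/64) = 89784025149/16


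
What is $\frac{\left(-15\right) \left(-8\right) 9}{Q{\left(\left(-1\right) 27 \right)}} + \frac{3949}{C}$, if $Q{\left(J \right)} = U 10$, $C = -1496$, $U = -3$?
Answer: $- \frac{5255}{136} \approx -38.64$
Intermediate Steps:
$Q{\left(J \right)} = -30$ ($Q{\left(J \right)} = \left(-3\right) 10 = -30$)
$\frac{\left(-15\right) \left(-8\right) 9}{Q{\left(\left(-1\right) 27 \right)}} + \frac{3949}{C} = \frac{\left(-15\right) \left(-8\right) 9}{-30} + \frac{3949}{-1496} = 120 \cdot 9 \left(- \frac{1}{30}\right) + 3949 \left(- \frac{1}{1496}\right) = 1080 \left(- \frac{1}{30}\right) - \frac{359}{136} = -36 - \frac{359}{136} = - \frac{5255}{136}$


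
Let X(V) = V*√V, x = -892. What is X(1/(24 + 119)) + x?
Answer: -892 + √143/20449 ≈ -892.00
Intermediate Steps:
X(V) = V^(3/2)
X(1/(24 + 119)) + x = (1/(24 + 119))^(3/2) - 892 = (1/143)^(3/2) - 892 = √143/20449 - 892 = -892 + √143/20449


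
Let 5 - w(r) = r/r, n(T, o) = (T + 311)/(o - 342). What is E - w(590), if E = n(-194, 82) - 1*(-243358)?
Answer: 4867071/20 ≈ 2.4335e+5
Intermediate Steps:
n(T, o) = (311 + T)/(-342 + o)
w(r) = 4 (w(r) = 5 - r/r = 5 - 1*1 = 5 - 1 = 4)
E = 4867151/20 (E = (311 - 194)/(-342 + 82) - 1*(-243358) = 117/(-260) + 243358 = -1/260*117 + 243358 = -9/20 + 243358 = 4867151/20 ≈ 2.4336e+5)
E - w(590) = 4867151/20 - 1*4 = 4867151/20 - 4 = 4867071/20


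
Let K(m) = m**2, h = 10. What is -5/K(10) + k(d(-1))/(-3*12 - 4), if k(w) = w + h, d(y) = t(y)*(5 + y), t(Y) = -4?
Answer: 1/10 ≈ 0.10000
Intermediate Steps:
d(y) = -20 - 4*y (d(y) = -4*(5 + y) = -20 - 4*y)
k(w) = 10 + w (k(w) = w + 10 = 10 + w)
-5/K(10) + k(d(-1))/(-3*12 - 4) = -5/(10**2) + (10 + (-20 - 4*(-1)))/(-3*12 - 4) = -5/100 + (10 + (-20 + 4))/(-36 - 4) = -5*1/100 + (10 - 16)/(-40) = -1/20 - 6*(-1/40) = -1/20 + 3/20 = 1/10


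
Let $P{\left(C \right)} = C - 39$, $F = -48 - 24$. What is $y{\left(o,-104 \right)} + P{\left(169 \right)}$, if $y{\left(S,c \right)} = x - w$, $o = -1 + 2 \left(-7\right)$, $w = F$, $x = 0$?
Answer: $202$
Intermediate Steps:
$F = -72$ ($F = -48 - 24 = -72$)
$P{\left(C \right)} = -39 + C$
$w = -72$
$o = -15$ ($o = -1 - 14 = -15$)
$y{\left(S,c \right)} = 72$ ($y{\left(S,c \right)} = 0 - -72 = 0 + 72 = 72$)
$y{\left(o,-104 \right)} + P{\left(169 \right)} = 72 + \left(-39 + 169\right) = 72 + 130 = 202$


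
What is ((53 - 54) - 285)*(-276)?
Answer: 78936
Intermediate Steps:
((53 - 54) - 285)*(-276) = (-1 - 285)*(-276) = -286*(-276) = 78936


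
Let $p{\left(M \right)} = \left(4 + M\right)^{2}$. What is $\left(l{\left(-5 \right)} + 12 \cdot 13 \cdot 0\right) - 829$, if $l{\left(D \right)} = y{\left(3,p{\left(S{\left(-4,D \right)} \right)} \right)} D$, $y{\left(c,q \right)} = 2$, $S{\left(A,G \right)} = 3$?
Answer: $-839$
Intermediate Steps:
$l{\left(D \right)} = 2 D$
$\left(l{\left(-5 \right)} + 12 \cdot 13 \cdot 0\right) - 829 = \left(2 \left(-5\right) + 12 \cdot 13 \cdot 0\right) - 829 = \left(-10 + 156 \cdot 0\right) - 829 = \left(-10 + 0\right) - 829 = -10 - 829 = -839$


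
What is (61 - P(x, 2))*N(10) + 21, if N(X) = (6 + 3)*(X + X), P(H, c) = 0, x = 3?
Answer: 11001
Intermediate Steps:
N(X) = 18*X (N(X) = 9*(2*X) = 18*X)
(61 - P(x, 2))*N(10) + 21 = (61 - 1*0)*(18*10) + 21 = (61 + 0)*180 + 21 = 61*180 + 21 = 10980 + 21 = 11001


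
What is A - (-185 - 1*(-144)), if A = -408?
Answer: -367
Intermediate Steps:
A - (-185 - 1*(-144)) = -408 - (-185 - 1*(-144)) = -408 - (-185 + 144) = -408 - 1*(-41) = -408 + 41 = -367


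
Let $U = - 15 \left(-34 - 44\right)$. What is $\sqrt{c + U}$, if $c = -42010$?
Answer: $2 i \sqrt{10210} \approx 202.09 i$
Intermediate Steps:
$U = 1170$ ($U = \left(-15\right) \left(-78\right) = 1170$)
$\sqrt{c + U} = \sqrt{-42010 + 1170} = \sqrt{-40840} = 2 i \sqrt{10210}$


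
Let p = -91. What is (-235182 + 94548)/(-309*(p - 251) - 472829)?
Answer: 140634/367151 ≈ 0.38304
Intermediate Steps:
(-235182 + 94548)/(-309*(p - 251) - 472829) = (-235182 + 94548)/(-309*(-91 - 251) - 472829) = -140634/(-309*(-342) - 472829) = -140634/(105678 - 472829) = -140634/(-367151) = -140634*(-1/367151) = 140634/367151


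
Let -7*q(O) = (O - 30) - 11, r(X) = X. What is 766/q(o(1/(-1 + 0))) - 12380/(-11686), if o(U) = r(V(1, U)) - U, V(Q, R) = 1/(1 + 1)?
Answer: 63149342/461597 ≈ 136.81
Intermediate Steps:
V(Q, R) = ½ (V(Q, R) = 1/2 = ½)
o(U) = ½ - U
q(O) = 41/7 - O/7 (q(O) = -((O - 30) - 11)/7 = -((-30 + O) - 11)/7 = -(-41 + O)/7 = 41/7 - O/7)
766/q(o(1/(-1 + 0))) - 12380/(-11686) = 766/(41/7 - (½ - 1/(-1 + 0))/7) - 12380/(-11686) = 766/(41/7 - (½ - 1/(-1))/7) - 12380*(-1/11686) = 766/(41/7 - (½ - 1*(-1))/7) + 6190/5843 = 766/(41/7 - (½ + 1)/7) + 6190/5843 = 766/(41/7 - ⅐*3/2) + 6190/5843 = 766/(41/7 - 3/14) + 6190/5843 = 766/(79/14) + 6190/5843 = 766*(14/79) + 6190/5843 = 10724/79 + 6190/5843 = 63149342/461597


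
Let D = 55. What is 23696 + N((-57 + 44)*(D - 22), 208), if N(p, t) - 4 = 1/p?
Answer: 10167299/429 ≈ 23700.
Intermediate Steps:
N(p, t) = 4 + 1/p
23696 + N((-57 + 44)*(D - 22), 208) = 23696 + (4 + 1/((-57 + 44)*(55 - 22))) = 23696 + (4 + 1/(-13*33)) = 23696 + (4 + 1/(-429)) = 23696 + (4 - 1/429) = 23696 + 1715/429 = 10167299/429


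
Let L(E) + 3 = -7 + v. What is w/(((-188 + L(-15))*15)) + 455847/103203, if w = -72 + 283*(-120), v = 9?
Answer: 177945583/10836315 ≈ 16.421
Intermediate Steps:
L(E) = -1 (L(E) = -3 + (-7 + 9) = -3 + 2 = -1)
w = -34032 (w = -72 - 33960 = -34032)
w/(((-188 + L(-15))*15)) + 455847/103203 = -34032*1/(15*(-188 - 1)) + 455847/103203 = -34032/((-189*15)) + 455847*(1/103203) = -34032/(-2835) + 151949/34401 = -34032*(-1/2835) + 151949/34401 = 11344/945 + 151949/34401 = 177945583/10836315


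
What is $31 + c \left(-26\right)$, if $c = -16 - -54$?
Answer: $-957$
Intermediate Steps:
$c = 38$ ($c = -16 + 54 = 38$)
$31 + c \left(-26\right) = 31 + 38 \left(-26\right) = 31 - 988 = -957$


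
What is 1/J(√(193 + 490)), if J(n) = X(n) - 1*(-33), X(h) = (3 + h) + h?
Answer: -9/359 + √683/718 ≈ 0.011329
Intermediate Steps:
X(h) = 3 + 2*h
J(n) = 36 + 2*n (J(n) = (3 + 2*n) - 1*(-33) = (3 + 2*n) + 33 = 36 + 2*n)
1/J(√(193 + 490)) = 1/(36 + 2*√(193 + 490)) = 1/(36 + 2*√683)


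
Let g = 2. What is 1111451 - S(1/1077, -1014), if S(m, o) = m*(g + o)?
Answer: 1197033739/1077 ≈ 1.1115e+6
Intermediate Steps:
S(m, o) = m*(2 + o)
1111451 - S(1/1077, -1014) = 1111451 - (2 - 1014)/1077 = 1111451 - (-1012)/1077 = 1111451 - 1*(-1012/1077) = 1111451 + 1012/1077 = 1197033739/1077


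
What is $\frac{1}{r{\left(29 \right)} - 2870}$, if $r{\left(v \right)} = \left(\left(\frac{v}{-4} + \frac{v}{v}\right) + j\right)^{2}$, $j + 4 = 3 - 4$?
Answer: $- \frac{16}{43895} \approx -0.00036451$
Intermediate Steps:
$j = -5$ ($j = -4 + \left(3 - 4\right) = -4 - 1 = -5$)
$r{\left(v \right)} = \left(-4 - \frac{v}{4}\right)^{2}$ ($r{\left(v \right)} = \left(\left(\frac{v}{-4} + \frac{v}{v}\right) - 5\right)^{2} = \left(\left(v \left(- \frac{1}{4}\right) + 1\right) - 5\right)^{2} = \left(\left(- \frac{v}{4} + 1\right) - 5\right)^{2} = \left(\left(1 - \frac{v}{4}\right) - 5\right)^{2} = \left(-4 - \frac{v}{4}\right)^{2}$)
$\frac{1}{r{\left(29 \right)} - 2870} = \frac{1}{\frac{\left(16 + 29\right)^{2}}{16} - 2870} = \frac{1}{\frac{45^{2}}{16} - 2870} = \frac{1}{\frac{1}{16} \cdot 2025 - 2870} = \frac{1}{\frac{2025}{16} - 2870} = \frac{1}{- \frac{43895}{16}} = - \frac{16}{43895}$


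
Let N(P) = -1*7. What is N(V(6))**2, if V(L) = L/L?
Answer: 49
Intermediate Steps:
V(L) = 1
N(P) = -7
N(V(6))**2 = (-7)**2 = 49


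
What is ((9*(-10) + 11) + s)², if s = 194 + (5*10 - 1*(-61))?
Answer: 51076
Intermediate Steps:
s = 305 (s = 194 + (50 + 61) = 194 + 111 = 305)
((9*(-10) + 11) + s)² = ((9*(-10) + 11) + 305)² = ((-90 + 11) + 305)² = (-79 + 305)² = 226² = 51076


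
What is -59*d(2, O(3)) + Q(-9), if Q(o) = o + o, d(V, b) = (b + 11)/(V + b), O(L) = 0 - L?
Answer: 454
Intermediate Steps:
O(L) = -L
d(V, b) = (11 + b)/(V + b)
Q(o) = 2*o
-59*d(2, O(3)) + Q(-9) = -59*(11 - 1*3)/(2 - 1*3) + 2*(-9) = -59*(11 - 3)/(2 - 3) - 18 = -59*8/(-1) - 18 = -(-59)*8 - 18 = -59*(-8) - 18 = 472 - 18 = 454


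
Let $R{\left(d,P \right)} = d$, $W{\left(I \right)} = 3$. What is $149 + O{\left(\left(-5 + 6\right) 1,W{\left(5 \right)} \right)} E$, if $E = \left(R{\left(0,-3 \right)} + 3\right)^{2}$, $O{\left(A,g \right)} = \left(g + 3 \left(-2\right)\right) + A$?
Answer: $131$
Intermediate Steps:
$O{\left(A,g \right)} = -6 + A + g$ ($O{\left(A,g \right)} = \left(g - 6\right) + A = \left(-6 + g\right) + A = -6 + A + g$)
$E = 9$ ($E = \left(0 + 3\right)^{2} = 3^{2} = 9$)
$149 + O{\left(\left(-5 + 6\right) 1,W{\left(5 \right)} \right)} E = 149 + \left(-6 + \left(-5 + 6\right) 1 + 3\right) 9 = 149 + \left(-6 + 1 \cdot 1 + 3\right) 9 = 149 + \left(-6 + 1 + 3\right) 9 = 149 - 18 = 131$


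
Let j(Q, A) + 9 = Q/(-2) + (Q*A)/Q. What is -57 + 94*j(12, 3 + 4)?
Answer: -809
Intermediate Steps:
j(Q, A) = -9 + A - Q/2 (j(Q, A) = -9 + (Q/(-2) + (Q*A)/Q) = -9 + (Q*(-1/2) + (A*Q)/Q) = -9 + (-Q/2 + A) = -9 + (A - Q/2) = -9 + A - Q/2)
-57 + 94*j(12, 3 + 4) = -57 + 94*(-9 + (3 + 4) - 1/2*12) = -57 + 94*(-9 + 7 - 6) = -57 + 94*(-8) = -57 - 752 = -809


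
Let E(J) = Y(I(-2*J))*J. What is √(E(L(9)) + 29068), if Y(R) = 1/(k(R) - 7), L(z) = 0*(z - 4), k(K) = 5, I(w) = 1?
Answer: 26*√43 ≈ 170.49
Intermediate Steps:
L(z) = 0 (L(z) = 0*(-4 + z) = 0)
Y(R) = -½ (Y(R) = 1/(5 - 7) = 1/(-2) = -½)
E(J) = -J/2
√(E(L(9)) + 29068) = √(-½*0 + 29068) = √(0 + 29068) = √29068 = 26*√43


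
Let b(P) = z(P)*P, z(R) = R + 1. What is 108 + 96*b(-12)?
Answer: 12780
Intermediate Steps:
z(R) = 1 + R
b(P) = P*(1 + P) (b(P) = (1 + P)*P = P*(1 + P))
108 + 96*b(-12) = 108 + 96*(-12*(1 - 12)) = 108 + 96*(-12*(-11)) = 108 + 96*132 = 108 + 12672 = 12780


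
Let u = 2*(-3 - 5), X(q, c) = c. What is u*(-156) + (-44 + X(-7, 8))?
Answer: 2460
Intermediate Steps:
u = -16 (u = 2*(-8) = -16)
u*(-156) + (-44 + X(-7, 8)) = -16*(-156) + (-44 + 8) = 2496 - 36 = 2460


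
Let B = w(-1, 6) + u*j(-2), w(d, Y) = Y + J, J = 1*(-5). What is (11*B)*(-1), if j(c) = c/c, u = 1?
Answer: -22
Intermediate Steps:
J = -5
j(c) = 1
w(d, Y) = -5 + Y (w(d, Y) = Y - 5 = -5 + Y)
B = 2 (B = (-5 + 6) + 1*1 = 1 + 1 = 2)
(11*B)*(-1) = (11*2)*(-1) = 22*(-1) = -22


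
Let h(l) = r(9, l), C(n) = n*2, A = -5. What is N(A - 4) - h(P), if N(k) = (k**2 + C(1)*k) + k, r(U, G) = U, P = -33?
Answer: 45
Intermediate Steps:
C(n) = 2*n
h(l) = 9
N(k) = k**2 + 3*k (N(k) = (k**2 + (2*1)*k) + k = (k**2 + 2*k) + k = k**2 + 3*k)
N(A - 4) - h(P) = (-5 - 4)*(3 + (-5 - 4)) - 1*9 = -9*(3 - 9) - 9 = -9*(-6) - 9 = 54 - 9 = 45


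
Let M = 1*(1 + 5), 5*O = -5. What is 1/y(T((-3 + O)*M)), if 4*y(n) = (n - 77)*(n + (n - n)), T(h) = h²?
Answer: 1/71856 ≈ 1.3917e-5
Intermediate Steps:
O = -1 (O = (⅕)*(-5) = -1)
M = 6 (M = 1*6 = 6)
y(n) = n*(-77 + n)/4 (y(n) = ((n - 77)*(n + (n - n)))/4 = ((-77 + n)*(n + 0))/4 = ((-77 + n)*n)/4 = (n*(-77 + n))/4 = n*(-77 + n)/4)
1/y(T((-3 + O)*M)) = 1/(((-3 - 1)*6)²*(-77 + ((-3 - 1)*6)²)/4) = 1/((-4*6)²*(-77 + (-4*6)²)/4) = 1/((¼)*(-24)²*(-77 + (-24)²)) = 1/((¼)*576*(-77 + 576)) = 1/((¼)*576*499) = 1/71856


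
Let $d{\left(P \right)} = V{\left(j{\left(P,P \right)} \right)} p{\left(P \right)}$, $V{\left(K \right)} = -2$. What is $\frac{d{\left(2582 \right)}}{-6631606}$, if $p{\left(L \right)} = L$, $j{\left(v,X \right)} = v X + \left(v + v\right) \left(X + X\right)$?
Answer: $\frac{2582}{3315803} \approx 0.0007787$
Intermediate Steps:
$j{\left(v,X \right)} = 5 X v$ ($j{\left(v,X \right)} = X v + 2 v 2 X = X v + 4 X v = 5 X v$)
$d{\left(P \right)} = - 2 P$
$\frac{d{\left(2582 \right)}}{-6631606} = \frac{\left(-2\right) 2582}{-6631606} = \left(-5164\right) \left(- \frac{1}{6631606}\right) = \frac{2582}{3315803}$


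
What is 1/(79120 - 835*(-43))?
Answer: 1/115025 ≈ 8.6938e-6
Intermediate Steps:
1/(79120 - 835*(-43)) = 1/(79120 + 35905) = 1/115025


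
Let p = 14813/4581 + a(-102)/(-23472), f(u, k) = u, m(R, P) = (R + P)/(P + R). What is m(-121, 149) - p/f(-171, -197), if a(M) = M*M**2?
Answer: 327720823/255372426 ≈ 1.2833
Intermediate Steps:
a(M) = M**3
m(R, P) = 1 (m(R, P) = (P + R)/(P + R) = 1)
p = 72348397/1493406 (p = 14813/4581 + (-102)**3/(-23472) = 14813*(1/4581) - 1061208*(-1/23472) = 14813/4581 + 14739/326 = 72348397/1493406 ≈ 48.445)
m(-121, 149) - p/f(-171, -197) = 1 - 72348397/(1493406*(-171)) = 1 - 72348397*(-1)/(1493406*171) = 1 - 1*(-72348397/255372426) = 1 + 72348397/255372426 = 327720823/255372426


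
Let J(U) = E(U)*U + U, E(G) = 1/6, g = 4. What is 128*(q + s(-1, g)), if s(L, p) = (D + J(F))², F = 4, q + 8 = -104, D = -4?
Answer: -128512/9 ≈ -14279.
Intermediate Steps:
q = -112 (q = -8 - 104 = -112)
E(G) = ⅙
J(U) = 7*U/6 (J(U) = U/6 + U = 7*U/6)
s(L, p) = 4/9 (s(L, p) = (-4 + (7/6)*4)² = (-4 + 14/3)² = (⅔)² = 4/9)
128*(q + s(-1, g)) = 128*(-112 + 4/9) = 128*(-1004/9) = -128512/9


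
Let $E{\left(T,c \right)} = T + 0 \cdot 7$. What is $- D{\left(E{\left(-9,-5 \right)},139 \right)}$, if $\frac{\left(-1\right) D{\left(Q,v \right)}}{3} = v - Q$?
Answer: $444$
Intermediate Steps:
$E{\left(T,c \right)} = T$ ($E{\left(T,c \right)} = T + 0 = T$)
$D{\left(Q,v \right)} = - 3 v + 3 Q$ ($D{\left(Q,v \right)} = - 3 \left(v - Q\right) = - 3 v + 3 Q$)
$- D{\left(E{\left(-9,-5 \right)},139 \right)} = - (\left(-3\right) 139 + 3 \left(-9\right)) = - (-417 - 27) = \left(-1\right) \left(-444\right) = 444$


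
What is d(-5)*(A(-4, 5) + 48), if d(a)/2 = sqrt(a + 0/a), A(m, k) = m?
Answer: 88*I*sqrt(5) ≈ 196.77*I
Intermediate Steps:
d(a) = 2*sqrt(a) (d(a) = 2*sqrt(a + 0/a) = 2*sqrt(a + 0) = 2*sqrt(a))
d(-5)*(A(-4, 5) + 48) = (2*sqrt(-5))*(-4 + 48) = (2*(I*sqrt(5)))*44 = (2*I*sqrt(5))*44 = 88*I*sqrt(5)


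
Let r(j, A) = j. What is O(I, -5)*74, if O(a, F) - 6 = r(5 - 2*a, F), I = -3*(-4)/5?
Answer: 2294/5 ≈ 458.80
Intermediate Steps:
I = 12/5 (I = 12*(⅕) = 12/5 ≈ 2.4000)
O(a, F) = 11 - 2*a (O(a, F) = 6 + (5 - 2*a) = 11 - 2*a)
O(I, -5)*74 = (11 - 2*12/5)*74 = (11 - 24/5)*74 = (31/5)*74 = 2294/5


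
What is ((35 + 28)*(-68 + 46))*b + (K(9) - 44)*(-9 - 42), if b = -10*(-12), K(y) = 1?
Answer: -164127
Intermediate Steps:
b = 120
((35 + 28)*(-68 + 46))*b + (K(9) - 44)*(-9 - 42) = ((35 + 28)*(-68 + 46))*120 + (1 - 44)*(-9 - 42) = (63*(-22))*120 - 43*(-51) = -1386*120 + 2193 = -166320 + 2193 = -164127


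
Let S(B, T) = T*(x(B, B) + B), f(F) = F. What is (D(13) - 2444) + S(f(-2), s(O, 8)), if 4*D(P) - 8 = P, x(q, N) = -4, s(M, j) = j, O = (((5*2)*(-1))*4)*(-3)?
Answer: -9947/4 ≈ -2486.8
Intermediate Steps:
O = 120 (O = ((10*(-1))*4)*(-3) = -10*4*(-3) = -40*(-3) = 120)
D(P) = 2 + P/4
S(B, T) = T*(-4 + B)
(D(13) - 2444) + S(f(-2), s(O, 8)) = ((2 + (¼)*13) - 2444) + 8*(-4 - 2) = ((2 + 13/4) - 2444) + 8*(-6) = (21/4 - 2444) - 48 = -9755/4 - 48 = -9947/4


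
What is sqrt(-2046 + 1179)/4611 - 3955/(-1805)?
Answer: 791/361 + 17*I*sqrt(3)/4611 ≈ 2.1911 + 0.0063858*I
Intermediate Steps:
sqrt(-2046 + 1179)/4611 - 3955/(-1805) = sqrt(-867)*(1/4611) - 3955*(-1/1805) = (17*I*sqrt(3))*(1/4611) + 791/361 = 17*I*sqrt(3)/4611 + 791/361 = 791/361 + 17*I*sqrt(3)/4611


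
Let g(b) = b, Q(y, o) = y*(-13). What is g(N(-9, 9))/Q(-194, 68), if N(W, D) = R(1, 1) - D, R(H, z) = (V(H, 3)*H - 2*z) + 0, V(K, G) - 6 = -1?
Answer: -3/1261 ≈ -0.0023791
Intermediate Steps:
V(K, G) = 5 (V(K, G) = 6 - 1 = 5)
R(H, z) = -2*z + 5*H (R(H, z) = (5*H - 2*z) + 0 = (-2*z + 5*H) + 0 = -2*z + 5*H)
N(W, D) = 3 - D (N(W, D) = (-2*1 + 5*1) - D = (-2 + 5) - D = 3 - D)
Q(y, o) = -13*y
g(N(-9, 9))/Q(-194, 68) = (3 - 1*9)/((-13*(-194))) = (3 - 9)/2522 = -6*1/2522 = -3/1261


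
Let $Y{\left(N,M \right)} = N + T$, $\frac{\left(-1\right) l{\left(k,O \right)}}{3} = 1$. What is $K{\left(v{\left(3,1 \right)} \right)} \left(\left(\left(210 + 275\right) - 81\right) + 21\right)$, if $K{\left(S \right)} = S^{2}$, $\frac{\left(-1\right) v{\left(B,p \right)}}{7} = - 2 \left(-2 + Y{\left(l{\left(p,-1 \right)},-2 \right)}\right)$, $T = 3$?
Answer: $333200$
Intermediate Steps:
$l{\left(k,O \right)} = -3$ ($l{\left(k,O \right)} = \left(-3\right) 1 = -3$)
$Y{\left(N,M \right)} = 3 + N$ ($Y{\left(N,M \right)} = N + 3 = 3 + N$)
$v{\left(B,p \right)} = -28$ ($v{\left(B,p \right)} = - 7 \left(- 2 \left(-2 + \left(3 - 3\right)\right)\right) = - 7 \left(- 2 \left(-2 + 0\right)\right) = - 7 \left(\left(-2\right) \left(-2\right)\right) = \left(-7\right) 4 = -28$)
$K{\left(v{\left(3,1 \right)} \right)} \left(\left(\left(210 + 275\right) - 81\right) + 21\right) = \left(-28\right)^{2} \left(\left(\left(210 + 275\right) - 81\right) + 21\right) = 784 \left(\left(485 - 81\right) + 21\right) = 784 \left(404 + 21\right) = 784 \cdot 425 = 333200$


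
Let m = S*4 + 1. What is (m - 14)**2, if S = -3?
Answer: 625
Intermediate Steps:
m = -11 (m = -3*4 + 1 = -12 + 1 = -11)
(m - 14)**2 = (-11 - 14)**2 = (-25)**2 = 625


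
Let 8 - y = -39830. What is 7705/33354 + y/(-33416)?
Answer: -267821593/278639316 ≈ -0.96118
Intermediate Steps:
y = 39838 (y = 8 - 1*(-39830) = 8 + 39830 = 39838)
7705/33354 + y/(-33416) = 7705/33354 + 39838/(-33416) = 7705*(1/33354) + 39838*(-1/33416) = 7705/33354 - 19919/16708 = -267821593/278639316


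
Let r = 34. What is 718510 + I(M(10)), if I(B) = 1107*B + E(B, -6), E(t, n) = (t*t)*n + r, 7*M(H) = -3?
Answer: 35185355/49 ≈ 7.1807e+5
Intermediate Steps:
M(H) = -3/7 (M(H) = (1/7)*(-3) = -3/7)
E(t, n) = 34 + n*t**2 (E(t, n) = (t*t)*n + 34 = t**2*n + 34 = n*t**2 + 34 = 34 + n*t**2)
I(B) = 34 - 6*B**2 + 1107*B (I(B) = 1107*B + (34 - 6*B**2) = 34 - 6*B**2 + 1107*B)
718510 + I(M(10)) = 718510 + (34 - 6*(-3/7)**2 + 1107*(-3/7)) = 718510 + (34 - 6*9/49 - 3321/7) = 718510 + (34 - 54/49 - 3321/7) = 718510 - 21635/49 = 35185355/49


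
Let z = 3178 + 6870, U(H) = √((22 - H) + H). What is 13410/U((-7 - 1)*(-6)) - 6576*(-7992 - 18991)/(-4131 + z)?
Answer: 177440208/5917 + 6705*√22/11 ≈ 32847.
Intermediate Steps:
U(H) = √22
z = 10048
13410/U((-7 - 1)*(-6)) - 6576*(-7992 - 18991)/(-4131 + z) = 13410/(√22) - 6576*(-7992 - 18991)/(-4131 + 10048) = 13410*(√22/22) - 6576/(5917/(-26983)) = 6705*√22/11 - 6576/(5917*(-1/26983)) = 6705*√22/11 - 6576/(-5917/26983) = 6705*√22/11 - 6576*(-26983/5917) = 6705*√22/11 + 177440208/5917 = 177440208/5917 + 6705*√22/11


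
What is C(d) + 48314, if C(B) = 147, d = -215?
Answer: 48461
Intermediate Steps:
C(d) + 48314 = 147 + 48314 = 48461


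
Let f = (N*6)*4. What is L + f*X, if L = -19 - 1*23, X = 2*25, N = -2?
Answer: -2442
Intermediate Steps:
X = 50
L = -42 (L = -19 - 23 = -42)
f = -48 (f = -2*6*4 = -12*4 = -48)
L + f*X = -42 - 48*50 = -42 - 2400 = -2442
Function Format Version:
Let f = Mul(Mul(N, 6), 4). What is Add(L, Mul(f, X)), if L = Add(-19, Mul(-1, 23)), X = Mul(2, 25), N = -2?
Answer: -2442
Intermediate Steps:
X = 50
L = -42 (L = Add(-19, -23) = -42)
f = -48 (f = Mul(Mul(-2, 6), 4) = Mul(-12, 4) = -48)
Add(L, Mul(f, X)) = Add(-42, Mul(-48, 50)) = Add(-42, -2400) = -2442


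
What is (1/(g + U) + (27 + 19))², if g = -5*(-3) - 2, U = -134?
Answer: 30969225/14641 ≈ 2115.2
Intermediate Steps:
g = 13 (g = 15 - 2 = 13)
(1/(g + U) + (27 + 19))² = (1/(13 - 134) + (27 + 19))² = (1/(-121) + 46)² = (-1/121 + 46)² = (5565/121)² = 30969225/14641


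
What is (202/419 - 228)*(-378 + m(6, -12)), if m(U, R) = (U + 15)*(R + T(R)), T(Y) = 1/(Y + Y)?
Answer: 240565255/1676 ≈ 1.4354e+5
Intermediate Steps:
T(Y) = 1/(2*Y)
m(U, R) = (15 + U)*(R + 1/(2*R)) (m(U, R) = (U + 15)*(R + 1/(2*R)) = (15 + U)*(R + 1/(2*R)))
(202/419 - 228)*(-378 + m(6, -12)) = (202/419 - 228)*(-378 + (½)*(15 + 6 + 2*(-12)²*(15 + 6))/(-12)) = (202*(1/419) - 228)*(-378 + (½)*(-1/12)*(15 + 6 + 2*144*21)) = (202/419 - 228)*(-378 + (½)*(-1/12)*(15 + 6 + 6048)) = -95330*(-378 + (½)*(-1/12)*6069)/419 = -95330*(-378 - 2023/8)/419 = -95330/419*(-5047/8) = 240565255/1676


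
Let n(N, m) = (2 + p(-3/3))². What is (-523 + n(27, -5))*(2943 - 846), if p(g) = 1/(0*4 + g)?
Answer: -1094634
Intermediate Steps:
p(g) = 1/g (p(g) = 1/(0 + g) = 1/g)
n(N, m) = 1 (n(N, m) = (2 + 1/(-3/3))² = (2 + 1/(-3*⅓))² = (2 + 1/(-1))² = (2 - 1)² = 1² = 1)
(-523 + n(27, -5))*(2943 - 846) = (-523 + 1)*(2943 - 846) = -522*2097 = -1094634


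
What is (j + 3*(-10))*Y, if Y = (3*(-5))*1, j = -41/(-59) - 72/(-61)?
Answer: 1518315/3599 ≈ 421.87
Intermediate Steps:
j = 6749/3599 (j = -41*(-1/59) - 72*(-1/61) = 41/59 + 72/61 = 6749/3599 ≈ 1.8752)
Y = -15 (Y = -15*1 = -15)
(j + 3*(-10))*Y = (6749/3599 + 3*(-10))*(-15) = (6749/3599 - 30)*(-15) = -101221/3599*(-15) = 1518315/3599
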